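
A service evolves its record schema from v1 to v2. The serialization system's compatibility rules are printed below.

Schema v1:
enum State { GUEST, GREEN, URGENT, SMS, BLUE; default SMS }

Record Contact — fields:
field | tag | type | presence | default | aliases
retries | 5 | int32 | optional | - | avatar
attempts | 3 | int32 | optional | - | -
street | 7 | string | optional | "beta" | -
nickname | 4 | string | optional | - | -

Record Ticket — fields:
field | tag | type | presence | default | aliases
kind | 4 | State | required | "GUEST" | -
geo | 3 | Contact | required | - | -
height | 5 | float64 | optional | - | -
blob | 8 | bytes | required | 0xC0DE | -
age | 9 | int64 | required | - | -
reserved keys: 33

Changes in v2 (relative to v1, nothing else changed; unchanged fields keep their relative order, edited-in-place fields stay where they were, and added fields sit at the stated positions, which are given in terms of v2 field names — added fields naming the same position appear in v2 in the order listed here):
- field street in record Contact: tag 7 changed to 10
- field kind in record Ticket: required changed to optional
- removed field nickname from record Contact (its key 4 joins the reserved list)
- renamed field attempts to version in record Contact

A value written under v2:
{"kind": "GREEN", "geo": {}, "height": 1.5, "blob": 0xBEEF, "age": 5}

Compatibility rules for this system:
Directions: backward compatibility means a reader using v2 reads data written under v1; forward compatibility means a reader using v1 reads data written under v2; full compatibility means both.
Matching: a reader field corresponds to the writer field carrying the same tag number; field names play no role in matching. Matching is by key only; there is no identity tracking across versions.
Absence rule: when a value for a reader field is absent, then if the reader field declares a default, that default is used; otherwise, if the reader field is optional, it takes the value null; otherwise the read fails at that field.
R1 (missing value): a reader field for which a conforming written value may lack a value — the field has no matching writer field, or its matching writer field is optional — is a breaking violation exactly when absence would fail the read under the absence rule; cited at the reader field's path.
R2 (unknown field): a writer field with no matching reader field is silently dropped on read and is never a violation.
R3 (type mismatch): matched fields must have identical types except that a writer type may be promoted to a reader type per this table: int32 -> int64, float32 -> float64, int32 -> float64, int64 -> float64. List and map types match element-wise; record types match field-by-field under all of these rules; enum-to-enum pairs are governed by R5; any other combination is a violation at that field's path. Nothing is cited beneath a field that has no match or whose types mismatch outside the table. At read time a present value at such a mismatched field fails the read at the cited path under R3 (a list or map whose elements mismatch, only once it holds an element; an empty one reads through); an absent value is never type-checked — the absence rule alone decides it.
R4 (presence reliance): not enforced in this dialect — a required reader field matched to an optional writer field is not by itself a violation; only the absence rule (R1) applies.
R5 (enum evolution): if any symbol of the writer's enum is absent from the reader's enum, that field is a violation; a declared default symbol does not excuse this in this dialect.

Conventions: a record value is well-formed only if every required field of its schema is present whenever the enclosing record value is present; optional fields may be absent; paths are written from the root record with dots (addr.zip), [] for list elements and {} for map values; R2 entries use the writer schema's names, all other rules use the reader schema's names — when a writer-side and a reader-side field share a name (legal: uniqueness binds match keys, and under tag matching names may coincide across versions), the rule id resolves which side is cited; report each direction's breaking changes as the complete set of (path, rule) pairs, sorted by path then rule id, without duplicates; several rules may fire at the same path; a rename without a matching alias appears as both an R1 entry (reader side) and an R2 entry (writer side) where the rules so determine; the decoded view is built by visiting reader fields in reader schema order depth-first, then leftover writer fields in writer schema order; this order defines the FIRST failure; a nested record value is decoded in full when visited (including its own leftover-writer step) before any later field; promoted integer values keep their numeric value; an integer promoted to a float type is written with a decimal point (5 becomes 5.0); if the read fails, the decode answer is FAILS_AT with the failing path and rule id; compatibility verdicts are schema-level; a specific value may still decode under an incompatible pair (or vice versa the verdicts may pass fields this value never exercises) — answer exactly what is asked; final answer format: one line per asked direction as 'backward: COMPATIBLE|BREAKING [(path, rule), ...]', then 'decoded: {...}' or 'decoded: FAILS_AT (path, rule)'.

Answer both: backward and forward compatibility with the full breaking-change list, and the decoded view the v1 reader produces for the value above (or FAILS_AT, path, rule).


backward: COMPATIBLE []; forward: COMPATIBLE []; decoded: {"kind": "GREEN", "geo": {"retries": null, "attempts": null, "street": "beta", "nickname": null}, "height": 1.5, "blob": 0xBEEF, "age": 5}

the writer's type comes first in each Ticket pair
backward for Ticket (reader v2, writer v1):
  writer required, State -> State: reader kind maps from writer kind
  writer required, Contact -> Contact: reader geo maps from writer geo
  writer optional, float64 -> float64: reader height maps from writer height
  writer required, bytes -> bytes: reader blob maps from writer blob
  writer required, int64 -> int64: reader age maps from writer age
  writer optional, int32 -> int32: reader geo.retries maps from writer geo.retries
  writer optional, int32 -> int32: reader geo.version maps from writer geo.attempts
  geo.street: no writer match
  writer geo.street: unknown to reader
  writer geo.nickname: unknown to reader
  => backward: COMPATIBLE
forward for Ticket (reader v1, writer v2):
  writer optional, State -> State: reader kind maps from writer kind
  writer required, Contact -> Contact: reader geo maps from writer geo
  writer optional, float64 -> float64: reader height maps from writer height
  writer required, bytes -> bytes: reader blob maps from writer blob
  writer required, int64 -> int64: reader age maps from writer age
  writer optional, int32 -> int32: reader geo.retries maps from writer geo.retries
  writer optional, int32 -> int32: reader geo.attempts maps from writer geo.version
  geo.street: no writer match
  geo.nickname: no writer match
  writer geo.street: unknown to reader
  => forward: COMPATIBLE
decode walk for Ticket under reader schema v1:
  kind := "GREEN"
  geo.retries := null (not supplied -> null)
  geo.attempts := null (not supplied -> null)
  geo.street := "beta" (no value, default fills)
  geo.nickname := null (not supplied -> null)
  height := 1.5
  blob := 0xBEEF
  age := 5
  => decoded: {"kind": "GREEN", "geo": {"retries": null, "attempts": null, "street": "beta", "nickname": null}, "height": 1.5, "blob": 0xBEEF, "age": 5}


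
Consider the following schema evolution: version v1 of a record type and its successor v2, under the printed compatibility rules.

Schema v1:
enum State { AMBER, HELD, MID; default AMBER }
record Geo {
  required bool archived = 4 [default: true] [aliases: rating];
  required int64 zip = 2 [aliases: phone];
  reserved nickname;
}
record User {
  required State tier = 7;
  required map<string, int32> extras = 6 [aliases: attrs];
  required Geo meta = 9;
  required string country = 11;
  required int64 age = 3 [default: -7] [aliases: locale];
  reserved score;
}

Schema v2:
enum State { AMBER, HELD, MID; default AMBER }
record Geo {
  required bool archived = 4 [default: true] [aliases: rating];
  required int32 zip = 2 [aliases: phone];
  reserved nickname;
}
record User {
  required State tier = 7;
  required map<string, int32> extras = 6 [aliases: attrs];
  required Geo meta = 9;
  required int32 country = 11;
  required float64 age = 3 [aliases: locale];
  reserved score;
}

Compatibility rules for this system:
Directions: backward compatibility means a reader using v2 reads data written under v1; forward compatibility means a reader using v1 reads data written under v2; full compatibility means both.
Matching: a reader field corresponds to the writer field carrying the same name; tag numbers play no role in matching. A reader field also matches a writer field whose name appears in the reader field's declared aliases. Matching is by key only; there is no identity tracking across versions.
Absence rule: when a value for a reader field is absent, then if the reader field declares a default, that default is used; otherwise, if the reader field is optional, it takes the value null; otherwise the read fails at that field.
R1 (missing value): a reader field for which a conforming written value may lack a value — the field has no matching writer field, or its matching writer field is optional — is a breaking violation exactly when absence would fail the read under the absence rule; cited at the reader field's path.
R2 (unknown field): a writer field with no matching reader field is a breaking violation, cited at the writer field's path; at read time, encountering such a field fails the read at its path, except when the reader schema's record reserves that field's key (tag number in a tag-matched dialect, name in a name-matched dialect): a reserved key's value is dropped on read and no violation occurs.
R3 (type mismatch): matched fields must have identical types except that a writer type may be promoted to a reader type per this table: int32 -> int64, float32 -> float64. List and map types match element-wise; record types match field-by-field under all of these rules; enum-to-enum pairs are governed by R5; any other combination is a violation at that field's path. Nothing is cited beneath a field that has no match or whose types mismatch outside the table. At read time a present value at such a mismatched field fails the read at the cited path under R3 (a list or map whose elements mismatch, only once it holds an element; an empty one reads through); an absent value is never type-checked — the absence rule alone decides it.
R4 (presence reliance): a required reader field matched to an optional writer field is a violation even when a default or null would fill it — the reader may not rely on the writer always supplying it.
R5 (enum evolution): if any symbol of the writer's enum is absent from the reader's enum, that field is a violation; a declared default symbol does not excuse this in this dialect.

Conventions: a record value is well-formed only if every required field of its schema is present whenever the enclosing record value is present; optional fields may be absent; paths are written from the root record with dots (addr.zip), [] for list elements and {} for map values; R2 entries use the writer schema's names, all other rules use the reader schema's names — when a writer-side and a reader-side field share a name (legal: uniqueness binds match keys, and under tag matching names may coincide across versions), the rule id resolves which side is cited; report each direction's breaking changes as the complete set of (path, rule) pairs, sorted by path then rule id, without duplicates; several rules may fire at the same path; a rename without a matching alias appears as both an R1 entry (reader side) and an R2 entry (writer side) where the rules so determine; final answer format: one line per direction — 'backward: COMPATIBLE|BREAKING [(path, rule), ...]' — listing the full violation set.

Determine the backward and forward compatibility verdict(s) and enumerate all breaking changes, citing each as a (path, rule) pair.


the writer's type comes first in each User pair
backward pass over User, reader schema v2, writer schema v1:
  tier: State -> State, writer required; from tier
  extras: map<string, int32> -> map<string, int32>, writer required; from extras
  meta: Geo -> Geo, writer required; from meta
  country: string -> int32, writer required; from country
  age: int64 -> float64, writer required; from age
  meta.archived: bool -> bool, writer required; from meta.archived
  meta.zip: int64 -> int32, writer required; from meta.zip
  breaking: (age, R3)
  breaking: (country, R3)
  breaking: (meta.zip, R3)
  backward on User therefore BREAKING (3)
forward pass over User, reader schema v1, writer schema v2:
  tier: State -> State, writer required; from tier
  extras: map<string, int32> -> map<string, int32>, writer required; from extras
  meta: Geo -> Geo, writer required; from meta
  country: int32 -> string, writer required; from country
  age: float64 -> int64, writer required; from age
  meta.archived: bool -> bool, writer required; from meta.archived
  meta.zip: int32 -> int64, writer required; from meta.zip
  breaking: (age, R3)
  breaking: (country, R3)
  forward on User therefore BREAKING (2)

backward: BREAKING [(age, R3), (country, R3), (meta.zip, R3)]; forward: BREAKING [(age, R3), (country, R3)]


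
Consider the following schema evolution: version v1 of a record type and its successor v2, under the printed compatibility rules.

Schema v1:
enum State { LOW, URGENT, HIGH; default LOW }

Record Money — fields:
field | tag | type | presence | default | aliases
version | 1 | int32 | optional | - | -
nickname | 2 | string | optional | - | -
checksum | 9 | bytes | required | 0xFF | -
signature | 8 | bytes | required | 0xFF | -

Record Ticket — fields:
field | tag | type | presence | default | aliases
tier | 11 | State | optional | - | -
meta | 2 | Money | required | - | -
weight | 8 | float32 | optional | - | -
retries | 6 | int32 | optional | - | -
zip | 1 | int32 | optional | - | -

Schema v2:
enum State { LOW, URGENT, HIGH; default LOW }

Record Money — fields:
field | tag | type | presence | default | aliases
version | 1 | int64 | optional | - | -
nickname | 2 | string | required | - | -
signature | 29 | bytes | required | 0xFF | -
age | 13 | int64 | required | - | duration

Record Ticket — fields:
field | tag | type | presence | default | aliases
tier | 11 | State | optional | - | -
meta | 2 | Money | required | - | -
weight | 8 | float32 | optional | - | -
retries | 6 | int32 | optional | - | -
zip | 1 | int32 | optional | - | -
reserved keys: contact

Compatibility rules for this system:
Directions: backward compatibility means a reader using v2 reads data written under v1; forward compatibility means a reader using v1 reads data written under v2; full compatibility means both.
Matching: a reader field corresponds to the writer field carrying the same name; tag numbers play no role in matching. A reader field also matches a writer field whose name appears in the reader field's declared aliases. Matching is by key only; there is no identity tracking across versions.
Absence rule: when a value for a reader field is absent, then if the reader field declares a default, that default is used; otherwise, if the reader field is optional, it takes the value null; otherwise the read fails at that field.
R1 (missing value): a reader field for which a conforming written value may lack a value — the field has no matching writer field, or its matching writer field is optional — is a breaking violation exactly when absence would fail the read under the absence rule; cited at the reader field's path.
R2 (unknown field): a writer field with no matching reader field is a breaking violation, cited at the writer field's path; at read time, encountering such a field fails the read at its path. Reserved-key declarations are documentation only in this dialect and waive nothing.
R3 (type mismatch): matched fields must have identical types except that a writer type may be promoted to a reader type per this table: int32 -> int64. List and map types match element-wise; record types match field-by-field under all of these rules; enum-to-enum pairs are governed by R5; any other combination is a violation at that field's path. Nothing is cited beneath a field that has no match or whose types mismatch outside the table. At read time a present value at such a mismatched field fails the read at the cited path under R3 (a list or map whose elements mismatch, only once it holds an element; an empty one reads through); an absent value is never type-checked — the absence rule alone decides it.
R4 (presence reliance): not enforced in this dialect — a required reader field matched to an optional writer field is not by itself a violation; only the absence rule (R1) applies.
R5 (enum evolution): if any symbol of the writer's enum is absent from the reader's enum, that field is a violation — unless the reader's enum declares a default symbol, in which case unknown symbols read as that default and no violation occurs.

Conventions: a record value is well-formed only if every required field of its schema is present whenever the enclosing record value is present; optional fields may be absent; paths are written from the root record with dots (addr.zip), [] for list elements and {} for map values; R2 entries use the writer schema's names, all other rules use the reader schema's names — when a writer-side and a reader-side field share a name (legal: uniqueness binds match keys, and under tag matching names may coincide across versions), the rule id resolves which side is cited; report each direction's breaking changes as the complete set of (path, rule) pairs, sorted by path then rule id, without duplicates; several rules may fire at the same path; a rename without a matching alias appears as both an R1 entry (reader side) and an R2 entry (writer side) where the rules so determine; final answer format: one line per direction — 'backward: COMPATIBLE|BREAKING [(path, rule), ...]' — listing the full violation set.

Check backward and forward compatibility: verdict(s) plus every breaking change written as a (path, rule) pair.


backward: BREAKING [(meta.age, R1), (meta.checksum, R2), (meta.nickname, R1)]; forward: BREAKING [(meta.age, R2), (meta.version, R3)]

each type pair in Ticket: writer, then reader
backward pass over Ticket, reader schema v2, writer schema v1:
  tier <- tier (State -> State, writer optional)
  meta <- meta (Money -> Money, writer required)
  weight <- weight (float32 -> float32, writer optional)
  retries <- retries (int32 -> int32, writer optional)
  zip <- zip (int32 -> int32, writer optional)
  meta.version <- meta.version (int32 -> int64, writer optional)
  meta.nickname <- meta.nickname (string -> string, writer optional)
  meta.signature <- meta.signature (bytes -> bytes, writer required)
  meta.age: no writer-side match
  writer field meta.checksum has no reader counterpart
  R1 fires at meta.age
  R2 fires at meta.checksum
  R1 fires at meta.nickname
  => backward verdict for Ticket: BREAKING, 3 violation(s)
forward pass over Ticket, reader schema v1, writer schema v2:
  tier <- tier (State -> State, writer optional)
  meta <- meta (Money -> Money, writer required)
  weight <- weight (float32 -> float32, writer optional)
  retries <- retries (int32 -> int32, writer optional)
  zip <- zip (int32 -> int32, writer optional)
  meta.version <- meta.version (int64 -> int32, writer optional)
  meta.nickname <- meta.nickname (string -> string, writer required)
  meta.checksum: no writer-side match
  meta.signature <- meta.signature (bytes -> bytes, writer required)
  writer field meta.age has no reader counterpart
  R2 fires at meta.age
  R3 fires at meta.version
  => forward verdict for Ticket: BREAKING, 2 violation(s)


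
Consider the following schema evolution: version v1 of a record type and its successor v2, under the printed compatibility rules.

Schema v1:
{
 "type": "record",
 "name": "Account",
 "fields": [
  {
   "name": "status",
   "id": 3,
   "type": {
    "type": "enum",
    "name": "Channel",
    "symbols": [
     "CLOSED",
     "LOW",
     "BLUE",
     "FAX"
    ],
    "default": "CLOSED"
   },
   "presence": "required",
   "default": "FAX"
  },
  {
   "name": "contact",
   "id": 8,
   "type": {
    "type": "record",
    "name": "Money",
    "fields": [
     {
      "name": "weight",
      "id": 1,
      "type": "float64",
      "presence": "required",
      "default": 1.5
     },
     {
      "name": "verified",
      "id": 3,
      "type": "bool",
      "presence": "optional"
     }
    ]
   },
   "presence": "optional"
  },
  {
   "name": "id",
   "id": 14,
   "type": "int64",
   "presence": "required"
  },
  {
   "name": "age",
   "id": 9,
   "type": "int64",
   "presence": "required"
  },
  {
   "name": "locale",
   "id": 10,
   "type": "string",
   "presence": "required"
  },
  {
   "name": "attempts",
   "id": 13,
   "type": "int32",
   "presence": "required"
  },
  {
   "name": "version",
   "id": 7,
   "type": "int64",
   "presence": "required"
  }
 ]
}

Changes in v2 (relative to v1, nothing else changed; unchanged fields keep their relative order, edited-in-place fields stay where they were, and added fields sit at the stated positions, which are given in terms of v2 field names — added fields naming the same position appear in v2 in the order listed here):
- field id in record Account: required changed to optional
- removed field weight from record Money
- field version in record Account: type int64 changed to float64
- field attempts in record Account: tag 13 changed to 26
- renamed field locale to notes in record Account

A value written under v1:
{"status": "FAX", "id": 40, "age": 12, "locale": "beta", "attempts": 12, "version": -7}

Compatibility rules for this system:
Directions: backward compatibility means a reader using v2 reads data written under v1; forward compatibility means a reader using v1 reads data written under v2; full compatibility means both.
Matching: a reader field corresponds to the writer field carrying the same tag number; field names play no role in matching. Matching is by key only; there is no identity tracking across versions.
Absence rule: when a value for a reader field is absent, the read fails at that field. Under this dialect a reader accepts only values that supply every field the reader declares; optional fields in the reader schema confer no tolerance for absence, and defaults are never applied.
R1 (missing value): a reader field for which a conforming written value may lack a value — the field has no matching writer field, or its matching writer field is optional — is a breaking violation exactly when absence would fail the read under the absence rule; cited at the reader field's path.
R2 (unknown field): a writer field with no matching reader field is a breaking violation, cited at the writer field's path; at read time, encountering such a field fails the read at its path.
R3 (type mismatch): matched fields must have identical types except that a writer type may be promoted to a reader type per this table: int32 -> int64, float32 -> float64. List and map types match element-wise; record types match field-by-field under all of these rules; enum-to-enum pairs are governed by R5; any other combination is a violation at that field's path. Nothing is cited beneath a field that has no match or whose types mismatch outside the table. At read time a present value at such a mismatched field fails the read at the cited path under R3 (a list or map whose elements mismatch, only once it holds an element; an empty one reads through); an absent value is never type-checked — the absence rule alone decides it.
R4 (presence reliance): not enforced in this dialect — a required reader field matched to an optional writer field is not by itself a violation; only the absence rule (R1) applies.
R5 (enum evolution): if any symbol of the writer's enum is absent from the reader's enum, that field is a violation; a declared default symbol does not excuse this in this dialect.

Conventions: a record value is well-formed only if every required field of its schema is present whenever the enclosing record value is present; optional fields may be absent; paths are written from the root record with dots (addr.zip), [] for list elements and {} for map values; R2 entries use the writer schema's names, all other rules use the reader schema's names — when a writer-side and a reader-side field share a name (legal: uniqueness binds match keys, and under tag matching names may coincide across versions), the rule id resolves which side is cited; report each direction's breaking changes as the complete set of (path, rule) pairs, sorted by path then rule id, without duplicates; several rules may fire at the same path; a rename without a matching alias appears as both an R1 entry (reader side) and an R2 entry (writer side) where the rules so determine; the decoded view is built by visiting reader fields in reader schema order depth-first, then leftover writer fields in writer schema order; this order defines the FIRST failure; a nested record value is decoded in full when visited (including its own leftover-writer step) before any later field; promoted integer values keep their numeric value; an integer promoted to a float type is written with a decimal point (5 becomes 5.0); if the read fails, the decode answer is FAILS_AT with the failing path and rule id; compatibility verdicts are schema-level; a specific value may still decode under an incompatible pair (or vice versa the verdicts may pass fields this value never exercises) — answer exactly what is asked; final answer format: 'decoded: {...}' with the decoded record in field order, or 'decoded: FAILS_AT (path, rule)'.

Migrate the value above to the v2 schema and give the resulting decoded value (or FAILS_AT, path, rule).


in Account below, arrows point writer -> reader
decode walk for Account under reader schema v2:
  status := "FAX"
  read fails at contact under R1 (no fill)
  => FAILS_AT (contact, R1)
the other Account changes do not affect what is asked:
  field id in record Account: required changed to optional -> schema-level compatibility only; this Account value's decode is unchanged
  removed field weight from record Money -> schema-level compatibility only; this Account value's decode is unchanged
  field version in record Account: type int64 changed to float64 -> schema-level compatibility only; this Account value's decode is unchanged
  field attempts in record Account: tag 13 changed to 26 -> schema-level compatibility only; this Account value's decode is unchanged
  renamed field locale to notes in record Account -> no rule fires on it and the decoded Account view is identical with or without it

decoded: FAILS_AT (contact, R1)


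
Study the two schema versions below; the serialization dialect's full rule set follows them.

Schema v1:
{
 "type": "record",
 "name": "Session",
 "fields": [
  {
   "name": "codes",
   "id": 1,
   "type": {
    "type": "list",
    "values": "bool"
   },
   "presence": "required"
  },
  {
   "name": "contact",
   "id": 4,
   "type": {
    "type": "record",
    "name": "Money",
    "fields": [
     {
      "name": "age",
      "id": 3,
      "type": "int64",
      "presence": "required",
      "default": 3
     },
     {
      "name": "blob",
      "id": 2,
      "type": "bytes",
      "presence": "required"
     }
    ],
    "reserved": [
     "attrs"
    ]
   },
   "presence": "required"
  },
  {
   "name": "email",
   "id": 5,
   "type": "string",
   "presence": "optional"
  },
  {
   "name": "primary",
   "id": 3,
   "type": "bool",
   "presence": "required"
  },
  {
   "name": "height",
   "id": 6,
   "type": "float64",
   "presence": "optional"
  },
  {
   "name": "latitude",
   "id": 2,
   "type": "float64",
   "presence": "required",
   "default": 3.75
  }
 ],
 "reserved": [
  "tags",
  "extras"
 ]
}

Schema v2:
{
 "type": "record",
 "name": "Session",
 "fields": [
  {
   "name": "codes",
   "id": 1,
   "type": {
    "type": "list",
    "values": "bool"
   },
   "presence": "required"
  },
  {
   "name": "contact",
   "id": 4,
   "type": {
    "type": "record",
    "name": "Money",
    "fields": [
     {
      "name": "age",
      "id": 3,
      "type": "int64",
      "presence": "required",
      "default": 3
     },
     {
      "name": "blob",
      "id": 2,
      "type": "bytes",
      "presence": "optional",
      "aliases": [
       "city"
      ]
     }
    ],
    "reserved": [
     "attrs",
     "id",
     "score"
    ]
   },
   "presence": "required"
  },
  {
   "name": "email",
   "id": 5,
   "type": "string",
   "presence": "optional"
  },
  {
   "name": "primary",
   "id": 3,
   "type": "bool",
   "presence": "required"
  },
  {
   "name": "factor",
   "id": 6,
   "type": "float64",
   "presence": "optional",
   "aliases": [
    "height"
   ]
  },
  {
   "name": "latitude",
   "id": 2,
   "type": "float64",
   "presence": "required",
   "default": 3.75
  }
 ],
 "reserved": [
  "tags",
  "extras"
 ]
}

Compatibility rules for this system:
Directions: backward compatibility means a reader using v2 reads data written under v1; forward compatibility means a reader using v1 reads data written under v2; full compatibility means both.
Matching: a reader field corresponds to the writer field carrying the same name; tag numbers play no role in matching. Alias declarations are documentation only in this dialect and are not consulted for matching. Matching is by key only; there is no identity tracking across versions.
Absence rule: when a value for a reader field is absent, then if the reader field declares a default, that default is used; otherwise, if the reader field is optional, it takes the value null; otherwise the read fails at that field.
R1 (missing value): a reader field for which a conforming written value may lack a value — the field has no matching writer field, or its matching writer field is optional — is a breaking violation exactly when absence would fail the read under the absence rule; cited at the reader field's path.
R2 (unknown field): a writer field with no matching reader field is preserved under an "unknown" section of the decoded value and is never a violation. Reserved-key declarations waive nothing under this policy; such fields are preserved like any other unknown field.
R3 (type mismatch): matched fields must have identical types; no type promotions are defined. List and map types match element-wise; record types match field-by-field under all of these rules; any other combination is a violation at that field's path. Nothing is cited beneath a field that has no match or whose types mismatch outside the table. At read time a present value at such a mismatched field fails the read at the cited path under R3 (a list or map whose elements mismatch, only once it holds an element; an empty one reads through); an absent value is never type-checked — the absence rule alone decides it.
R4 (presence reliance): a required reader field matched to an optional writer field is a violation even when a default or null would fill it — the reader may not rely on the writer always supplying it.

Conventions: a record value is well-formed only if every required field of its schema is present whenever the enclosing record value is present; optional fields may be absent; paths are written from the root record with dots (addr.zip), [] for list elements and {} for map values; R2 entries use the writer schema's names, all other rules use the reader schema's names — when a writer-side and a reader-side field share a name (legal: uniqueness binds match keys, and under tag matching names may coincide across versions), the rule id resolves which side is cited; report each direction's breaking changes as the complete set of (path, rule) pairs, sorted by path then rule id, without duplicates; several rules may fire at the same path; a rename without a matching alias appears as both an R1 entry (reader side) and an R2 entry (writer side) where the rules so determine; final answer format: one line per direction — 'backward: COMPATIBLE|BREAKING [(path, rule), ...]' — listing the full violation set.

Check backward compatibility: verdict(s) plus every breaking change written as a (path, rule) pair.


arrows below run writer -> reader for Session
backward analysis of Session with v2 as reader and v1 as writer:
  list<bool> -> list<bool>, writer required: codes aligns to codes
  Money -> Money, writer required: contact aligns to contact
  string -> string, writer optional: email aligns to email
  bool -> bool, writer required: primary aligns to primary
  no writer field matches reader factor
  float64 -> float64, writer required: latitude aligns to latitude
  writer field height has no reader counterpart
  int64 -> int64, writer required: contact.age aligns to contact.age
  bytes -> bytes, writer required: contact.blob aligns to contact.blob
  => no violations; backward on Session: COMPATIBLE
diffs on Session not affecting the asked answer:
  field blob in record Money: required changed to optional -> fires only in the forward direction of Session, which is not asked here
  renamed field height to factor in record Session (alias height declared on the renamed field) -> inert for the asked Session verdict: nothing fires

backward: COMPATIBLE []


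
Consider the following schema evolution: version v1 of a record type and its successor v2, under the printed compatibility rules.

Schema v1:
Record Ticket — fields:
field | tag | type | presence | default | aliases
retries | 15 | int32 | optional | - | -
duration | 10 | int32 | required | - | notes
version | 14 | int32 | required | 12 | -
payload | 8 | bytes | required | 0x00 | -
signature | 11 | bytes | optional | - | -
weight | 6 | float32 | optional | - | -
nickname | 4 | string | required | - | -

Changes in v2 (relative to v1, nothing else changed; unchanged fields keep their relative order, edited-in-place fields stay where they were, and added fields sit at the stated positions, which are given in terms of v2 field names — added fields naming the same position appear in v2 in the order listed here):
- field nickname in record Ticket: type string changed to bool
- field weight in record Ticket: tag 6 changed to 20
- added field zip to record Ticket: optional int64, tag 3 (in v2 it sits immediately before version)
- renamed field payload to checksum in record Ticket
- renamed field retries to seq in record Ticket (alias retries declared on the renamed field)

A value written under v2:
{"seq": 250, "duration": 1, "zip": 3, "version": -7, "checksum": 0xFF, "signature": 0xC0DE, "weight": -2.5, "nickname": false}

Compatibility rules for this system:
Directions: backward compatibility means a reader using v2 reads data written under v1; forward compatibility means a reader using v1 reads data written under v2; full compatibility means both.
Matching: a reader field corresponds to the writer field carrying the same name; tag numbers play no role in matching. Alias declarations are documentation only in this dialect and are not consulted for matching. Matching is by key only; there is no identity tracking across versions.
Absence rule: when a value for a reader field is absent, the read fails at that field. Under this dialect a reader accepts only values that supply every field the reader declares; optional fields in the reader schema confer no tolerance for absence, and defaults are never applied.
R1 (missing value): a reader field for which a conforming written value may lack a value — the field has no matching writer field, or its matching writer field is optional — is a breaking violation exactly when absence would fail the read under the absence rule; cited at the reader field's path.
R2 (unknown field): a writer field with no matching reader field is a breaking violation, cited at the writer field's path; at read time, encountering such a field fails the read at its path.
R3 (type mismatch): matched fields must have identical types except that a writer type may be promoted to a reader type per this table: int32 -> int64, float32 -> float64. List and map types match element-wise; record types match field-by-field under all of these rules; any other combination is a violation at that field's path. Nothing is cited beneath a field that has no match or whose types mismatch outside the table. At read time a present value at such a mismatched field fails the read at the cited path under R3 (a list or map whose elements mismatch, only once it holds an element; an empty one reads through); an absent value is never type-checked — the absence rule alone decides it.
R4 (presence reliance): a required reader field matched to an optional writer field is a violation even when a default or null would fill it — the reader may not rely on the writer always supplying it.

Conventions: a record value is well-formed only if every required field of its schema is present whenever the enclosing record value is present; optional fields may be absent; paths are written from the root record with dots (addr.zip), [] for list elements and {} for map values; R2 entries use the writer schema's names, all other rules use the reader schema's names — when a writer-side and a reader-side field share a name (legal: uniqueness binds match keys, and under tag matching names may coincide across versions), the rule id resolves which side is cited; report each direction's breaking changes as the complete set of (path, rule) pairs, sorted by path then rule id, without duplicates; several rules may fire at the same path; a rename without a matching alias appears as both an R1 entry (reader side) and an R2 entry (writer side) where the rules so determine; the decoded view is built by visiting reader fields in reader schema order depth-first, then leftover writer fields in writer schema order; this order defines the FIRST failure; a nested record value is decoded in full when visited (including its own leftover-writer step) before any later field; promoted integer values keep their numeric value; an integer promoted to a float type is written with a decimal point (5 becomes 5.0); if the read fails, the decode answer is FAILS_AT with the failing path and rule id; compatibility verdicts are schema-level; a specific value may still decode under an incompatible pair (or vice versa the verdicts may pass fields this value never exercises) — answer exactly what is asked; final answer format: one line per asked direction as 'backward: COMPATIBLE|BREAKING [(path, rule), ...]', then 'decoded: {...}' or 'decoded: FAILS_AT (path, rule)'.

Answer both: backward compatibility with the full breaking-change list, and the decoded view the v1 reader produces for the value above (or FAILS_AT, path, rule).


backward: BREAKING [(checksum, R1), (nickname, R3), (payload, R2), (retries, R2), (seq, R1), (signature, R1), (weight, R1), (zip, R1)]; decoded: FAILS_AT (retries, R1)

each type pair in Ticket: writer, then reader
backward on Ticket — v2 reading data written by v1:
  seq: no writer match
  duration: paired with writer duration (int32 -> int32; writer required)
  zip: no writer match
  version: paired with writer version (int32 -> int32; writer required)
  checksum: no writer match
  signature: paired with writer signature (bytes -> bytes; writer optional)
  weight: paired with writer weight (float32 -> float32; writer optional)
  nickname: paired with writer nickname (string -> bool; writer required)
  leftover writer field: retries
  leftover writer field: payload
  breaking: (checksum, R1)
  breaking: (nickname, R3)
  breaking: (payload, R2)
  breaking: (retries, R2)
  breaking: (seq, R1)
  breaking: (signature, R1)
  breaking: (weight, R1)
  breaking: (zip, R1)
  => backward verdict for Ticket: BREAKING, 8 violation(s)
migrating the Ticket value to v1:
  read fails at retries under R1 (no fill)
  => FAILS_AT (retries, R1)
ruling out the remaining Ticket differences:
  field weight in record Ticket: tag 6 changed to 20 -> inert for the asked Ticket verdict: nothing fires


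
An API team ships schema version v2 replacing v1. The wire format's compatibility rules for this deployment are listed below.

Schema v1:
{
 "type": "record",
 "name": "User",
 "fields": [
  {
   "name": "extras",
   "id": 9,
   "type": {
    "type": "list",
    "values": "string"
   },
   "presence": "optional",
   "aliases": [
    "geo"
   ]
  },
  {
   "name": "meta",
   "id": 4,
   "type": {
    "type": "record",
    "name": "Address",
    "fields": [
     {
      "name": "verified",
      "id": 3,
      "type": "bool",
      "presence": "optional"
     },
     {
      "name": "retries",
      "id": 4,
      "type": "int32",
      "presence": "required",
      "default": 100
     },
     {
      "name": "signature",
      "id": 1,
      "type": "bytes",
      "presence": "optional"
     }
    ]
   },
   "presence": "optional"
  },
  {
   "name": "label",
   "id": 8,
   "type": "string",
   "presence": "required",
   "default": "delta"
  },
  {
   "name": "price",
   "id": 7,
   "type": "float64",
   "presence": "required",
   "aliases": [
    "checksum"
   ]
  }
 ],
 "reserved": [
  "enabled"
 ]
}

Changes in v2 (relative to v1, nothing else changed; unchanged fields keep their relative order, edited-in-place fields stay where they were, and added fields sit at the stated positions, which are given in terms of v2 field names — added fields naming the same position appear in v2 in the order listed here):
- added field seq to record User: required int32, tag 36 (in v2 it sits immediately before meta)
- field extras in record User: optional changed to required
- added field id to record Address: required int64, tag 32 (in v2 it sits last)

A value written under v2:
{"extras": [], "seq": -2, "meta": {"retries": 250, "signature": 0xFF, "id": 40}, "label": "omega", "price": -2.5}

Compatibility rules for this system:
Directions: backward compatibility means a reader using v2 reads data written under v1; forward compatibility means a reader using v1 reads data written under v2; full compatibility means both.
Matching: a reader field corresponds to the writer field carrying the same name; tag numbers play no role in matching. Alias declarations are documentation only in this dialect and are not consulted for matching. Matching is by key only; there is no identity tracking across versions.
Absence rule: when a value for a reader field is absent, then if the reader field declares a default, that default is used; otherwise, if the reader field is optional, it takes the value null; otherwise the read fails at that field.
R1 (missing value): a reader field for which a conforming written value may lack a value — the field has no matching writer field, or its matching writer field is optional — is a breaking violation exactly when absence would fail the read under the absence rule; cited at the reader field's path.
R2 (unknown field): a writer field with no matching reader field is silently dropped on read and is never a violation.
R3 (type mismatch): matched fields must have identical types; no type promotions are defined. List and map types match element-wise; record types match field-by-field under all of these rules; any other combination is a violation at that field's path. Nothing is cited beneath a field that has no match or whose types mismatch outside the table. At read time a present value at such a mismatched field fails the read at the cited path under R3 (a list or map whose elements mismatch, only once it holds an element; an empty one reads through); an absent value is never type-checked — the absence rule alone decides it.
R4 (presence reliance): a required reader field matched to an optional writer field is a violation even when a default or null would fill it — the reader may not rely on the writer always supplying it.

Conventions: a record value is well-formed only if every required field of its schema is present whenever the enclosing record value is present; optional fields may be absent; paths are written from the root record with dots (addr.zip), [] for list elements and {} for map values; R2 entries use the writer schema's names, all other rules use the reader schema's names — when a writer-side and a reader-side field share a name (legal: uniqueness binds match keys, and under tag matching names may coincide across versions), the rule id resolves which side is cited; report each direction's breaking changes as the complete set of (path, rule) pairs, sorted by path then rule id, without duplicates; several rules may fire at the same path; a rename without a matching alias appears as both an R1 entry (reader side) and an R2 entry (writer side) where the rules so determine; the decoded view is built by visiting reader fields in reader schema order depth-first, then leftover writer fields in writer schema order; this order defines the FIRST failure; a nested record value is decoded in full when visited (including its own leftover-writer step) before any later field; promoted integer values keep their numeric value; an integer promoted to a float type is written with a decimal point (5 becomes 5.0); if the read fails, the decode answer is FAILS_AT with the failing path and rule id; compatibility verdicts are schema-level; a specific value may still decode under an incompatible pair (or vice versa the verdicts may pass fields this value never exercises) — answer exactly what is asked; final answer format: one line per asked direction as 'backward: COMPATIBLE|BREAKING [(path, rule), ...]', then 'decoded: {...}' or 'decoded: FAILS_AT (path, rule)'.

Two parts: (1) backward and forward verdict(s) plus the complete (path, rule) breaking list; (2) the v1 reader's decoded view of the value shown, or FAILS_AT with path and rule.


backward: BREAKING [(extras, R1), (extras, R4), (meta.id, R1), (seq, R1)]; forward: COMPATIBLE []; decoded: {"extras": [], "meta": {"verified": null, "retries": 250, "signature": 0xFF}, "label": "omega", "price": -2.5}

each type pair in User: writer, then reader
backward for User (reader v2, writer v1):
  extras: list<string> -> list<string>, writer optional; from extras
  seq: no writer-side match
  meta: Address -> Address, writer optional; from meta
  label: string -> string, writer required; from label
  price: float64 -> float64, writer required; from price
  meta.verified: bool -> bool, writer optional; from meta.verified
  meta.retries: int32 -> int32, writer required; from meta.retries
  meta.signature: bytes -> bytes, writer optional; from meta.signature
  meta.id: no writer-side match
  violation R1 at extras
  violation R4 at extras
  violation R1 at meta.id
  violation R1 at seq
  => 4 violation(s): backward is BREAKING for User
forward for User (reader v1, writer v2):
  extras: list<string> -> list<string>, writer required; from extras
  meta: Address -> Address, writer optional; from meta
  label: string -> string, writer required; from label
  price: float64 -> float64, writer required; from price
  leftover writer field: seq
  meta.verified: bool -> bool, writer optional; from meta.verified
  meta.retries: int32 -> int32, writer required; from meta.retries
  meta.signature: bytes -> bytes, writer optional; from meta.signature
  leftover writer field: meta.id
  => forward verdict for User: COMPATIBLE, no violations
decoding the User value with the v1 reader:
  extras := []
  meta.verified := null (absent, optional -> null)
  meta.retries := 250
  meta.signature := 0xFF
  writer meta.id: unknown -> dropped
  label := "omega"
  price := -2.5
  writer seq: unknown -> dropped
  => decoded: {"extras": [], "meta": {"verified": null, "retries": 250, "signature": 0xFF}, "label": "omega", "price": -2.5}
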